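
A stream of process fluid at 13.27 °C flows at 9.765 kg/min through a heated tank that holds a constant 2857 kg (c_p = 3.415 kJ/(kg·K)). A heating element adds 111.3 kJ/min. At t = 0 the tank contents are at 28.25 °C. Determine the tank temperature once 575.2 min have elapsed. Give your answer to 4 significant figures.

M c_p dT/dt = ṁ c_p (T_in − T) + Q̇.
τ = M/ṁ = 292.576 min; T_ss = T_in + Q̇/(ṁ c_p) = 13.27 + 111.3/(9.765·3.415) = 16.6076 °C.
Solution: T(t) = T_ss + (T₀ − T_ss) e^(−t/τ).
T(575.2) = 16.6076 + (11.6424)·e^(−575.2/292.576) = 16.6076 + (11.6424)·0.140017 = 18.2377 °C.

18.24 °C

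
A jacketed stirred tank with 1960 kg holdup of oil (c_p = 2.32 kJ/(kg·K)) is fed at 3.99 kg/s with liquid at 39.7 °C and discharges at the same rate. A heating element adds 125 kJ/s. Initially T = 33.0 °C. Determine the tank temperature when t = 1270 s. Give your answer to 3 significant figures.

Energy balance: M c_p dT/dt = ṁ c_p (T_in − T) + 125.
τ = M/ṁ = 491.23 s; T_ss = T_in + Q̇/(ṁ c_p) = 39.7 + 125/(3.99·2.32) = 53.204 °C.
Integrating: T(t) = T_ss + (T₀ − T_ss) e^(−t/τ).
T(1270) = 53.204 + (-20.204)·e^(−1270/491.23) = 53.204 + (-20.204)·0.075369 = 51.681 °C.

51.7 °C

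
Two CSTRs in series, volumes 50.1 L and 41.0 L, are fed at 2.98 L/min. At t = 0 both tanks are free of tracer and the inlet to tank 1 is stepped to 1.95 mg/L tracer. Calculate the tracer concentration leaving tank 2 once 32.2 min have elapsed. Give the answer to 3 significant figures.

Each tank obeys Vᵢ dCᵢ/dt = Q(Cᵢ₋₁ − Cᵢ), so τᵢ = Vᵢ/Q.
τ₁ = 50.1/2.98 = 16.812 min; τ₂ = 41.0/2.98 = 13.758 min.
Solving the cascade with C₁(0)=C₂(0)=0 gives C₂(t) = C_in[1 − (τ₁ e^(−t/τ₁) − τ₂ e^(−t/τ₂))/(τ₁ − τ₂)].
At t = 32.2: e^(−t/τ₁) = 0.14730, e^(−t/τ₂) = 0.096290.
C₂ = 1.95·[1 − (16.812·0.14730 − 13.758·0.096290)/(3.0537)] = 1.95·0.62288 = 1.2146 mg/L.

1.21 mg/L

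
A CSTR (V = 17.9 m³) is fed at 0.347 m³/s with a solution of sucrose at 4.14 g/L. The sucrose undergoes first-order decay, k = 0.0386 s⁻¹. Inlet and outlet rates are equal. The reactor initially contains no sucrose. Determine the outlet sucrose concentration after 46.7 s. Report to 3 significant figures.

Species balance: V dC/dt = Q C_in − Q C − k V C.
dC/dt = (Q/V) C_in − (Q/V + k) C; effective rate a = Q/V + k = 0.019385 + 0.0386 = 0.057985 s⁻¹.
C_ss = Q C_in/(Q + kV) = 1.3841 g/L; C(t) = C_ss + (C₀ − C_ss) e^(−a t).
C(46.7) = 1.3841 + (-1.3841)·e^(−0.057985·46.7) = 1.3841 + (-1.3841)·0.066675 = 1.2918 g/L.

1.29 g/L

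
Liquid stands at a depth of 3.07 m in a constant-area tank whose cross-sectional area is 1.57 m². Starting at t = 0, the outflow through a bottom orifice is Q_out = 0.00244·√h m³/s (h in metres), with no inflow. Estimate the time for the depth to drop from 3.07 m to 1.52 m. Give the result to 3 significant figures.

A dh/dt = −Q_out = −0.00244 √h.
∫ h^(−1/2) dh = −(0.00244/A) ∫ dt, giving 2√h = 2√h₀ − (0.00244/A) t.
t = 2A(√h₀ − √h)/0.00244 = 2·1.57·(√3.07 − √1.52)/0.00244
  = 3.1400 × (1.7521 − 1.2329) / 0.00244 = 668.23 s.

668 s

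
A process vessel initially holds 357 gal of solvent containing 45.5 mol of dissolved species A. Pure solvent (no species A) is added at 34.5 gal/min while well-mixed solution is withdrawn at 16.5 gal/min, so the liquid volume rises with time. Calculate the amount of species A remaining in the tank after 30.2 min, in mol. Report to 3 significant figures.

19.5 mol

Total volume: dV/dt = Q_in − Q_out = 18.000 gal/min, so V(t) = 357 + 18.000 t and V(30.2) = 900.60 gal.
Solute balance: dm/dt = 0 − Q_out C = −Q_out m/V(t).
Separate: dm/m = −Q_out dt/V(t) ⇒ ln(m/m₀) = −(Q_out/(Q_in−Q_out)) ln(V/V₀).
m = m₀ (V₀/V)^(Q_out/(Q_in−Q_out)) = 45.5 × (357/900.60)^(0.91667) = 19.482 mol.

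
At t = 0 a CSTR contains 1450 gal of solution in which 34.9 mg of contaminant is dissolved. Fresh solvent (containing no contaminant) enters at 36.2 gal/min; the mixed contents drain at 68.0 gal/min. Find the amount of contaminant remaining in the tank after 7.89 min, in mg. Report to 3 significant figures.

Total volume: dV/dt = Q_in − Q_out = -31.800 gal/min, so V(t) = 1450 − 31.800 t and V(7.89) = 1199.1 gal.
Solute balance: dm/dt = 0 − Q_out C = −Q_out m/V(t).
Separate: dm/m = −Q_out dt/V(t) ⇒ ln(m/m₀) = −(Q_out/(Q_in−Q_out)) ln(V/V₀).
m = m₀ (V₀/V)^(Q_out/(Q_in−Q_out)) = 34.9 × (1450/1199.1)^(-2.1384) = 23.248 mg.

23.2 mg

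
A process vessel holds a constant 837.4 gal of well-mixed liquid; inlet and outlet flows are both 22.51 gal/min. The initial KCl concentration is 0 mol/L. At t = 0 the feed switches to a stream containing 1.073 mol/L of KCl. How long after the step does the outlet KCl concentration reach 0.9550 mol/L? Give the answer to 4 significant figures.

Accumulation = in − out for the solute gives V dC/dt = Q(C_in − C), so τ = V/Q = 37.2012 min.
C(t) = C_in + (C₀ − C_in) e^(−t/τ). Set C = 0.9550 and solve for t:
e^(−t/τ) = (C − C_in)/(C₀ − C_in) = (0.9550 − 1.073)/(0 − 1.073) = 0.109972
t = −τ ln(…) = 37.2012 × 2.20753 = 82.1228 min.

82.12 min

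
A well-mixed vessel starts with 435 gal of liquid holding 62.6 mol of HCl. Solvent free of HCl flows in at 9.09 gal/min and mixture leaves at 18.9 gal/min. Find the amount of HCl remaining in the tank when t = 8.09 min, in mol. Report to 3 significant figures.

Let m(t) be the amount of HCl. Volume: V(t) = V₀ + (Q_in − Q_out) t = 435 − 9.8100 t; V(8.09) = 355.64 gal.
Solute balance: dm/dt = 0 − Q_out C = −Q_out m/V(t).
Separate: dm/m = −Q_out dt/V(t) ⇒ ln(m/m₀) = −(Q_out/(Q_in−Q_out)) ln(V/V₀).
m = m₀ (V₀/V)^(Q_out/(Q_in−Q_out)) = 62.6 × (435/355.64)^(-1.9266) = 42.465 mol.

42.5 mol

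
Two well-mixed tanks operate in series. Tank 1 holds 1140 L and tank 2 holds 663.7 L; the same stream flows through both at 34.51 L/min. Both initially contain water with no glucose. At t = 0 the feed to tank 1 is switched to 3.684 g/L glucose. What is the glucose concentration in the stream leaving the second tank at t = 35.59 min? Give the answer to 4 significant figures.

Time constants: τᵢ = Vᵢ/Q for each well-mixed tank.
τ₁ = 1140/34.51 = 33.0339 min; τ₂ = 663.7/34.51 = 19.2321 min.
Tank 1: C₁ = C_in(1 − e^(−t/τ₁)). Tank 2 (τ₁ ≠ τ₂): C₂ = C_in[1 − (τ₁ e^(−t/τ₁) − τ₂ e^(−t/τ₂))/(τ₁ − τ₂)].
At t = 35.59: e^(−t/τ₁) = 0.340487, e^(−t/τ₂) = 0.157151.
C₂ = 3.684·[1 − (33.0339·0.340487 − 19.2321·0.157151)/(13.8018)] = 3.684·0.404043 = 1.48849 g/L.

1.488 g/L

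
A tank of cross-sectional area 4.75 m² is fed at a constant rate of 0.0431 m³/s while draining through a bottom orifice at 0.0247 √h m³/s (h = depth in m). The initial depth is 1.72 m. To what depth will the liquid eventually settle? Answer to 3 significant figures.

3.04 m

A dh/dt = Q_in − 0.0247 √h. Steady state requires inflow = outflow:
Q_in = 0.0247 √h_ss ⇒ √h_ss = 0.0431/0.0247 = 1.7449.
h_ss = 1.7449² = 3.0448 m. (Since h₀ = 1.72 m < h_ss, the level will rise toward this value.)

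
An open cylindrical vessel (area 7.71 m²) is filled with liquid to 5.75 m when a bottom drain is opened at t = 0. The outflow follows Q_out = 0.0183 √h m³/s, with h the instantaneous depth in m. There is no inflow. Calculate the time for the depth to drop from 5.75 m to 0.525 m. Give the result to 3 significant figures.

1410 s

With no inflow, A dh/dt = −0.0183 √h.
∫ h^(−1/2) dh = −(0.0183/A) ∫ dt, giving 2√h = 2√h₀ − (0.0183/A) t.
t = 2A(√h₀ − √h)/0.0183 = 2·7.71·(√5.75 − √0.525)/0.0183
  = 15.420 × (2.3979 − 0.72457) / 0.0183 = 1410.0 s.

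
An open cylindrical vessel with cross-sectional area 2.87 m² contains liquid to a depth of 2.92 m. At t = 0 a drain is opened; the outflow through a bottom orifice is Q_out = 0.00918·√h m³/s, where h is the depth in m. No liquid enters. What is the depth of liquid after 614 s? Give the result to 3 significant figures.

0.528 m

Unsteady balance on liquid volume: A dh/dt = −0.00918 √h.
Separate and integrate: 2(√h − √h₀) = −(0.00918/A) t.
√h = √2.92 − 0.00918·614/(2·2.87) = 1.7088 − 0.98197 = 0.72683.
h = 0.72683² = 0.52828 m.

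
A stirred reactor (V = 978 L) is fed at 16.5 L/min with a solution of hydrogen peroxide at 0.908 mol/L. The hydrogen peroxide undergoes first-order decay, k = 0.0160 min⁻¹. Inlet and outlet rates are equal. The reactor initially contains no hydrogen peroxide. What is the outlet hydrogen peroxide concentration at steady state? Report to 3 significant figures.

Accumulation = in − out − consumed: V dC/dt = Q C_in − Q C − k V C.
Steady state (dC/dt = 0): C_ss = Q C_in/(Q + kV) = C_in/(1 + kV/Q).
C_ss = 16.5·0.908/(16.5 + 0.0160·978) = 14.982/32.148 = 0.46603 mol/L.

0.466 mol/L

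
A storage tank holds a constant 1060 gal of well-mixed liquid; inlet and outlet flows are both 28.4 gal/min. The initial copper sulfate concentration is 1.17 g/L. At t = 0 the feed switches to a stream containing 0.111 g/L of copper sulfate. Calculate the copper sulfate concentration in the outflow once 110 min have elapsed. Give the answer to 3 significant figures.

0.167 g/L

Transient balance on the dissolved component: V dC/dt = Q(C_in − C).
Rewrite as dC/dt + C/τ = C_in/τ, τ = V/Q = 37.324 min.
Integrating: C(t) = C_in + (C₀ − C_in) e^(−t/τ).
C(110) = 0.111 + (1.17 − 0.111)·e^(−110/37.324) = 0.111 + (1.0590)·0.052488 = 0.16658 g/L.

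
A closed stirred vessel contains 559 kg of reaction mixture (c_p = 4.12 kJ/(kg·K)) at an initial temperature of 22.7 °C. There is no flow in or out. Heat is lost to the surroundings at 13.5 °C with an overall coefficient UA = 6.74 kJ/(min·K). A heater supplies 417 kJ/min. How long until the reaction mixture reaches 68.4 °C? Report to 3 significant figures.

Lumped-capacitance energy balance: M c_p dT/dt = UA(T_amb − T) + Q̇.
τ = M c_p/UA = 341.70 min; T_ss = T_amb + Q̇/UA = 13.5 + 417/6.74 = 75.369 °C.
T(t) = T_ss + (T₀ − T_ss)e^(−t/τ); set T = 68.4:
t = −τ ln[(T − T_ss)/(T₀ − T_ss)] = −341.70 · ln(0.13232) = 691.10 min.

691 min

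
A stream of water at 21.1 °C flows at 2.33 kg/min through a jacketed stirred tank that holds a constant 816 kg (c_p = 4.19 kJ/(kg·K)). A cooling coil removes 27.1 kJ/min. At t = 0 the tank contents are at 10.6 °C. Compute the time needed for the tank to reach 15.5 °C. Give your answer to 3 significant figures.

Unsteady energy balance on the tank contents: M c_p dT/dt = ṁ c_p (T_in − T) − 27.1.
τ = M/ṁ = 350.21 min; T_ss = T_in − Q̇/(ṁ c_p) = 18.324 °C.
T(t) = T_ss + (T₀ − T_ss) e^(−t/τ). Set T = 15.5:
e^(−t/τ) = (15.5 − 18.324)/(10.6 − 18.324) = 0.36562
t = −350.21 · ln(0.36562) = 352.37 min.

352 min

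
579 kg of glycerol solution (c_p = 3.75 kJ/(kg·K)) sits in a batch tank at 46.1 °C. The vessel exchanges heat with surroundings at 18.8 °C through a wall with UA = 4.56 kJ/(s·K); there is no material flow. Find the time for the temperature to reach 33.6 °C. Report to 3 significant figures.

Lumped-capacitance energy balance: M c_p dT/dt = UA(T_amb − T).
τ = M c_p/UA = 476.15 s; T_ss = T_amb = 18.800 °C.
T(t) = T_ss + (T₀ − T_ss)e^(−t/τ); set T = 33.6:
t = −τ ln[(T − T_ss)/(T₀ − T_ss)] = −476.15 · ln(0.54212) = 291.53 s.

292 s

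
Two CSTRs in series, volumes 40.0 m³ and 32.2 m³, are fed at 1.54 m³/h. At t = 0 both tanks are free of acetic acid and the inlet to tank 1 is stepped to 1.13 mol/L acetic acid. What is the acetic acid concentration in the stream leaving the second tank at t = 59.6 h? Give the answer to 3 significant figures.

Each tank obeys Vᵢ dCᵢ/dt = Q(Cᵢ₋₁ − Cᵢ), so τᵢ = Vᵢ/Q.
τ₁ = 40.0/1.54 = 25.974 h; τ₂ = 32.2/1.54 = 20.909 h.
Solving the cascade with C₁(0)=C₂(0)=0 gives C₂(t) = C_in[1 − (τ₁ e^(−t/τ₁) − τ₂ e^(−t/τ₂))/(τ₁ − τ₂)].
At t = 59.6: e^(−t/τ₁) = 0.10080, e^(−t/τ₂) = 0.057819.
C₂ = 1.13·[1 − (25.974·0.10080 − 20.909·0.057819)/(5.0649)] = 1.13·0.72176 = 0.81559 mol/L.

0.816 mol/L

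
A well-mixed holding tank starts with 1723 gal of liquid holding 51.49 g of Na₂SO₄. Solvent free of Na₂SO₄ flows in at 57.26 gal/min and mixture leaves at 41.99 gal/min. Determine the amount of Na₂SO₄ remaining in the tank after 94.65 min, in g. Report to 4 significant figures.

9.644 g

Total volume: dV/dt = Q_in − Q_out = 15.2700 gal/min, so V(t) = 1723 + 15.2700 t and V(94.65) = 3168.31 gal.
No Na₂SO₄ enters, so dm/dt = −Q_out · (m/V).
Separate: dm/m = −Q_out dt/V(t) ⇒ ln(m/m₀) = −(Q_out/(Q_in−Q_out)) ln(V/V₀).
m = m₀ (V₀/V)^(Q_out/(Q_in−Q_out)) = 51.49 × (1723/3168.31)^(2.74984) = 9.64442 g.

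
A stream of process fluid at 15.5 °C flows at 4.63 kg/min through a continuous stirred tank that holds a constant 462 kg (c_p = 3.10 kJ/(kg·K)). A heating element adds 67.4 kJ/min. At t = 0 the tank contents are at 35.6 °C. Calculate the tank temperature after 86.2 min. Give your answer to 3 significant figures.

Energy balance: M c_p dT/dt = ṁ c_p (T_in − T) + 67.4.
Rearrange: dT/dt = (T_ss − T)/τ with τ = M/ṁ = 99.784 min and T_ss = T_in + Q̇/(ṁ c_p) = 20.196 °C.
Integrating: T(t) = T_ss + (T₀ − T_ss) e^(−t/τ).
T(86.2) = 20.196 + (15.404)·e^(−86.2/99.784) = 20.196 + (15.404)·0.42153 = 26.689 °C.

26.7 °C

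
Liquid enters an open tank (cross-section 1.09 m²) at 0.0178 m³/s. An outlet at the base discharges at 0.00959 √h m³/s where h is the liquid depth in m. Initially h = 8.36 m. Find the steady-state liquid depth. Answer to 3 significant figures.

3.45 m

A dh/dt = Q_in − 0.00959 √h. Steady state requires inflow = outflow:
Q_in = 0.00959 √h_ss ⇒ √h_ss = 0.0178/0.00959 = 1.8561.
h_ss = 1.8561² = 3.4451 m. (Since h₀ = 8.36 m > h_ss, the level will fall toward this value.)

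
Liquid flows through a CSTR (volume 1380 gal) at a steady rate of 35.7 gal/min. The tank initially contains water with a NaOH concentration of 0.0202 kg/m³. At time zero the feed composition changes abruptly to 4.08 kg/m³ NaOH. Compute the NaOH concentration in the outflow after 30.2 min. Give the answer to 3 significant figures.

2.22 kg/m³

Mass balance on the solute (V constant): V dC/dt = Q(C_in − C).
Rewrite as dC/dt + C/τ = C_in/τ, τ = V/Q = 38.655 min.
Integrating: C(t) = C_in + (C₀ − C_in) e^(−t/τ).
C(30.2) = 4.08 + (0.0202 − 4.08)·e^(−30.2/38.655) = 4.08 + (-4.0598)·0.45783 = 2.2213 kg/m³.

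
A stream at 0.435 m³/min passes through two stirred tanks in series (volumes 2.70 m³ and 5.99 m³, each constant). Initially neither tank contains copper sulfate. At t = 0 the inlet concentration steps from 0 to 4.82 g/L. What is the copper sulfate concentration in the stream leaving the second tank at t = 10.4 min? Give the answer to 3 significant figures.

1.44 g/L

Species balance on tank i: dCᵢ/dt = (Cᵢ₋₁ − Cᵢ)/τᵢ with τᵢ = Vᵢ/Q.
τ₁ = 2.70/0.435 = 6.2069 min; τ₂ = 5.99/0.435 = 13.770 min.
Solving the cascade with C₁(0)=C₂(0)=0 gives C₂(t) = C_in[1 − (τ₁ e^(−t/τ₁) − τ₂ e^(−t/τ₂))/(τ₁ − τ₂)].
At t = 10.4: e^(−t/τ₁) = 0.18720, e^(−t/τ₂) = 0.46989.
C₂ = 4.82·[1 − (6.2069·0.18720 − 13.770·0.46989)/(-7.5632)] = 4.82·0.29812 = 1.4369 g/L.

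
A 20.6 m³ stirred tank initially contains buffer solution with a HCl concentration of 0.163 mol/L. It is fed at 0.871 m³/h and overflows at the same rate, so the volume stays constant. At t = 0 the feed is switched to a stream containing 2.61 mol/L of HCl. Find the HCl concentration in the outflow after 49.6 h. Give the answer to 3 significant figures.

2.31 mol/L

Accumulation = in − out for the solute gives V dC/dt = Q(C_in − C).
So dC/dt = (C_in − C)/τ with τ = V/Q = 20.6/0.871 = 23.651 h.
Integrating: C(t) = C_in + (C₀ − C_in) e^(−t/τ).
C(49.6) = 2.61 + (0.163 − 2.61)·e^(−49.6/23.651) = 2.61 + (-2.4470)·0.12280 = 2.3095 mol/L.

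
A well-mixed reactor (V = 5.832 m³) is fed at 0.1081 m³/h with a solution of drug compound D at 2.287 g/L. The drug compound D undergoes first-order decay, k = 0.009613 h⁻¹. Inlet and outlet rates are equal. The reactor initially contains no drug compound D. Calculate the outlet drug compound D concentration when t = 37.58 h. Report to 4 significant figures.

V dC/dt = Q(C_in − C) − k V C.
dC/dt = (Q/V) C_in − (Q/V + k) C; effective rate a = Q/V + k = 0.0185357 + 0.009613 = 0.0281487 h⁻¹.
C_ss = Q C_in/(Q + kV) = 1.50597 g/L; C(t) = C_ss + (C₀ − C_ss) e^(−a t).
C(37.58) = 1.50597 + (-1.50597)·e^(−0.0281487·37.58) = 1.50597 + (-1.50597)·0.347210 = 0.983083 g/L.

0.9831 g/L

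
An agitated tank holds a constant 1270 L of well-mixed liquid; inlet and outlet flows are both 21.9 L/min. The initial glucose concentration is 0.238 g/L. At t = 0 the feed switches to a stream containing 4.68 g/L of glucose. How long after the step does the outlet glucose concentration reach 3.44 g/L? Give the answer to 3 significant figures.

Species balance: V dC/dt = Q(C_in − C) ⇒ τ = V/Q = 57.991 min.
C(t) = C_in + (C₀ − C_in) e^(−t/τ). Set C = 3.44 and solve for t:
e^(−t/τ) = (C − C_in)/(C₀ − C_in) = (3.44 − 4.68)/(0.238 − 4.68) = 0.27915
t = −τ ln(…) = 57.991 × 1.2760 = 73.996 min.

74.0 min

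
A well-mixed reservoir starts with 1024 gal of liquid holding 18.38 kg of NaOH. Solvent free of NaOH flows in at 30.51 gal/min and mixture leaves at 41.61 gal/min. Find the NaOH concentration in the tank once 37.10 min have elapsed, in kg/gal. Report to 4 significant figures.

0.004365 kg/gal

Total volume: dV/dt = Q_in − Q_out = -11.1000 gal/min, so V(t) = 1024 − 11.1000 t and V(37.10) = 612.190 gal.
Species balance (pure solvent in): dm/dt = −Q_out · m/V(t).
dm/m = −Q_out dt/(V₀ − 11.1000 t); integrating gives ln(m/m₀) = −(Q_out/(Q_in−Q_out)) ln(V/V₀).
m = m₀ (V₀/V)^(Q_out/(Q_in−Q_out)) = 18.38 × (1024/612.190)^(-3.74865) = 2.67206 kg.
C = m/V = 2.67206/612.190 = 0.00436475 kg/gal.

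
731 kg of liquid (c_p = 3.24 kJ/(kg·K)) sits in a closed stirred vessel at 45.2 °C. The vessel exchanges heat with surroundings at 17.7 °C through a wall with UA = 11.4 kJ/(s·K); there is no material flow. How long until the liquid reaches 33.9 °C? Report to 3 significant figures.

Unsteady energy balance on the tank contents: M c_p dT/dt = −UA(T − T_amb).
τ = M c_p/UA = 207.76 s; T_ss = T_amb = 17.700 °C.
T(t) = T_ss + (T₀ − T_ss)e^(−t/τ); set T = 33.9:
t = −τ ln[(T − T_ss)/(T₀ − T_ss)] = −207.76 · ln(0.58909) = 109.94 s.

110 s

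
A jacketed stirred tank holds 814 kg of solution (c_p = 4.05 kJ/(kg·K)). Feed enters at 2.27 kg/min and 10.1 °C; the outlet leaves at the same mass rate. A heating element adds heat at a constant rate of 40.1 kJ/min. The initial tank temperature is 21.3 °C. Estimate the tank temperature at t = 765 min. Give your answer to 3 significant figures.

M c_p dT/dt = ṁ c_p (T_in − T) + Q̇.
Rearrange: dT/dt = (T_ss − T)/τ with τ = M/ṁ = 358.59 min and T_ss = T_in + Q̇/(ṁ c_p) = 14.462 °C.
Solution: T(t) = T_ss + (T₀ − T_ss) e^(−t/τ).
T(765) = 14.462 + (6.8382)·e^(−765/358.59) = 14.462 + (6.8382)·0.11844 = 15.272 °C.

15.3 °C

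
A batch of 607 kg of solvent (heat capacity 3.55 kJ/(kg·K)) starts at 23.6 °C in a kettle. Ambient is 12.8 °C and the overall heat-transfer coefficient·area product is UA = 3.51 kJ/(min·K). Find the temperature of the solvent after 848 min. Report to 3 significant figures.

15.5 °C

M c_p dT/dt = −UA(T − T_amb).
dT/dt = (T_ss − T)/τ with T_ss = T_amb = 12.800 °C, τ = M c_p/UA = 607·3.55/3.51 = 613.92 min.
This is linear first-order; T(t) = T_ss + (T₀ − T_ss) e^(−t/τ).
T(848) = 12.800 + (10.800)·0.25125 = 15.514 °C.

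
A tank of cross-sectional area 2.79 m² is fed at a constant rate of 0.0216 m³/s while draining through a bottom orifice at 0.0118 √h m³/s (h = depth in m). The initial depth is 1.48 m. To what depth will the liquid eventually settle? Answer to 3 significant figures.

Volume balance on the tank: A dh/dt = Q_in − 0.0118 √h. At steady state dh/dt = 0:
Q_in = 0.0118 √h_ss ⇒ √h_ss = 0.0216/0.0118 = 1.8305.
h_ss = 1.8305² = 3.3508 m. (Since h₀ = 1.48 m < h_ss, the level will rise toward this value.)

3.35 m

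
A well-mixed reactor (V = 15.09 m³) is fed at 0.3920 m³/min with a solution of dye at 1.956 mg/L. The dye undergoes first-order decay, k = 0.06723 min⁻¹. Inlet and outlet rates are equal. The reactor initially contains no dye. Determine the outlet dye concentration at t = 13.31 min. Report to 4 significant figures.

0.3875 mg/L

Accumulation = in − out − consumed: V dC/dt = Q C_in − Q C − k V C.
This is linear with rate a = Q/V + k = 0.0932075 min⁻¹.
C_ss = Q C_in/(Q + kV) = 0.545149 mg/L; C(t) = C_ss + (C₀ − C_ss) e^(−a t).
C(13.31) = 0.545149 + (-0.545149)·e^(−0.0932075·13.31) = 0.545149 + (-0.545149)·0.289213 = 0.387485 mg/L.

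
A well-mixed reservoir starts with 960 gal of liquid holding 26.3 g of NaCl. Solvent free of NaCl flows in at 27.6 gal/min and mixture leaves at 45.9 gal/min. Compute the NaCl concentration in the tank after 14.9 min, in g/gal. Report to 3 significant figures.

Total volume: dV/dt = Q_in − Q_out = -18.300 gal/min, so V(t) = 960 − 18.300 t and V(14.9) = 687.33 gal.
No NaCl enters, so dm/dt = −Q_out · (m/V).
Separate: dm/m = −Q_out dt/V(t) ⇒ ln(m/m₀) = −(Q_out/(Q_in−Q_out)) ln(V/V₀).
m = m₀ (V₀/V)^(Q_out/(Q_in−Q_out)) = 26.3 × (960/687.33)^(-2.5082) = 11.376 g.
C = m/V = 11.376/687.33 = 0.016551 g/gal.

0.0166 g/gal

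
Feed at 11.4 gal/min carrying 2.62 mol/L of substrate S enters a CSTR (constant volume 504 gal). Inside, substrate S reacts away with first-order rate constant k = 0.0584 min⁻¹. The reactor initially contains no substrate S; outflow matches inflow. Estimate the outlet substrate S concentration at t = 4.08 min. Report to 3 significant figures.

Accumulation = in − out − consumed: V dC/dt = Q C_in − Q C − k V C.
This is linear with rate a = Q/V + k = 0.081019 min⁻¹.
C_ss = Q C_in/(Q + kV) = 0.73146 mol/L; C(t) = C_ss + (C₀ − C_ss) e^(−a t).
C(4.08) = 0.73146 + (-0.73146)·e^(−0.081019·4.08) = 0.73146 + (-0.73146)·0.71852 = 0.20589 mol/L.

0.206 mol/L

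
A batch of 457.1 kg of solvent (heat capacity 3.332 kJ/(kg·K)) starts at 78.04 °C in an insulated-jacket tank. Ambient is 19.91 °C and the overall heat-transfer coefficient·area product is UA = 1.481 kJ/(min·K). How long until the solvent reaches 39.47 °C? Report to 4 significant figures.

1120 min

Lumped-capacitance energy balance: M c_p dT/dt = UA(T_amb − T).
τ = M c_p/UA = 1028.40 min; T_ss = T_amb = 19.9100 °C.
T(t) = T_ss + (T₀ − T_ss)e^(−t/τ); set T = 39.47:
t = −τ ln[(T − T_ss)/(T₀ − T_ss)] = −1028.40 · ln(0.336487) = 1120.13 min.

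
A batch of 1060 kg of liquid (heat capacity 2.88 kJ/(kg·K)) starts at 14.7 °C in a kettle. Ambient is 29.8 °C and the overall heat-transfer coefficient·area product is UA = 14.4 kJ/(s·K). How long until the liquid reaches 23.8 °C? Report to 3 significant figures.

196 s

M c_p dT/dt = −UA(T − T_amb).
τ = M c_p/UA = 212.00 s; T_ss = T_amb = 29.800 °C.
T(t) = T_ss + (T₀ − T_ss)e^(−t/τ); set T = 23.8:
t = −τ ln[(T − T_ss)/(T₀ − T_ss)] = −212.00 · ln(0.39735) = 195.66 s.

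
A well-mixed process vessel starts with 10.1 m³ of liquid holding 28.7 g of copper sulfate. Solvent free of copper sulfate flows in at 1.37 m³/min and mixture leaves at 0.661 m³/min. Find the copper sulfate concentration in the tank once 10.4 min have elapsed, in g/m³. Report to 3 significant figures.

Total volume: dV/dt = Q_in − Q_out = 0.70900 m³/min, so V(t) = 10.1 + 0.70900 t and V(10.4) = 17.474 m³.
No copper sulfate enters, so dm/dt = −Q_out · (m/V).
Separate: dm/m = −Q_out dt/V(t) ⇒ ln(m/m₀) = −(Q_out/(Q_in−Q_out)) ln(V/V₀).
m = m₀ (V₀/V)^(Q_out/(Q_in−Q_out)) = 28.7 × (10.1/17.474)^(0.93230) = 17.216 g.
C = m/V = 17.216/17.474 = 0.98527 g/m³.

0.985 g/m³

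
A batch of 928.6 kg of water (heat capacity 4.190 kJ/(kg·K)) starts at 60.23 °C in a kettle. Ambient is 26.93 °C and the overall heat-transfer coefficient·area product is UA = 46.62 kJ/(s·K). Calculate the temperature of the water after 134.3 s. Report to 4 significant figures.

M c_p dT/dt = −UA(T − T_amb).
dT/dt = (T_ss − T)/τ with T_ss = T_amb = 26.9300 °C, τ = M c_p/UA = 928.6·4.190/46.62 = 83.4585 s.
Integrating: T(t) = T_ss + (T₀ − T_ss) e^(−t/τ).
T(134.3) = 26.9300 + (33.3000)·0.200051 = 33.5917 °C.

33.59 °C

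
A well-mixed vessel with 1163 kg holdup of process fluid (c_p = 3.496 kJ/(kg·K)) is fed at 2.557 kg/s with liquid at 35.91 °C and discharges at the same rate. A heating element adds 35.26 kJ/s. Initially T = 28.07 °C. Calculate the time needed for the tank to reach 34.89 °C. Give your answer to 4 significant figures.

393.2 s

M c_p dT/dt = ṁ c_p (T_in − T) + Q̇.
τ = M/ṁ = 454.830 s; T_ss = T_in + Q̇/(ṁ c_p) = 39.8544 °C.
T(t) = T_ss + (T₀ − T_ss) e^(−t/τ). Set T = 34.89:
e^(−t/τ) = (34.89 − 39.8544)/(28.07 − 39.8544) = 0.421268
t = −454.830 · ln(0.421268) = 393.194 s.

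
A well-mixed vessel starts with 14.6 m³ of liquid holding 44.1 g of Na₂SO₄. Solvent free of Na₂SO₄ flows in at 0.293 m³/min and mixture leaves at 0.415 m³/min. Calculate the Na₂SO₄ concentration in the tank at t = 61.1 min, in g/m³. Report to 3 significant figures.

Let m(t) be the amount of Na₂SO₄. Volume: V(t) = V₀ + (Q_in − Q_out) t = 14.6 − 0.12200 t; V(61.1) = 7.1458 m³.
Species balance (pure solvent in): dm/dt = −Q_out · m/V(t).
Separate: dm/m = −Q_out dt/V(t) ⇒ ln(m/m₀) = −(Q_out/(Q_in−Q_out)) ln(V/V₀).
m = m₀ (V₀/V)^(Q_out/(Q_in−Q_out)) = 44.1 × (14.6/7.1458)^(-3.4016) = 3.8806 g.
C = m/V = 3.8806/7.1458 = 0.54307 g/m³.

0.543 g/m³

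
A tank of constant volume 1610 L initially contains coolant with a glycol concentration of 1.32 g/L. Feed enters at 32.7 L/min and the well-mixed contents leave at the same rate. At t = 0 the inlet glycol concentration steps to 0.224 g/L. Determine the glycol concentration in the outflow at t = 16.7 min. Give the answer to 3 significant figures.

Accumulation = in − out for the solute gives V dC/dt = Q(C_in − C).
So dC/dt = (C_in − C)/τ with τ = V/Q = 1610/32.7 = 49.235 min.
Solution: C(t) = C_in + (C₀ − C_in) e^(−t/τ).
C(16.7) = 0.224 + (1.32 − 0.224)·e^(−16.7/49.235) = 0.224 + (1.0960)·0.71235 = 1.0047 g/L.

1.00 g/L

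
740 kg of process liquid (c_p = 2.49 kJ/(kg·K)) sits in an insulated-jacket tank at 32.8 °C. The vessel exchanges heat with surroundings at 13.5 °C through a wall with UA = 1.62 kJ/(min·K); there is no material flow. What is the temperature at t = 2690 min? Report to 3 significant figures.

Unsteady energy balance on the tank contents: M c_p dT/dt = −UA(T − T_amb).
dT/dt = (T_ss − T)/τ with T_ss = T_amb = 13.500 °C, τ = M c_p/UA = 740·2.49/1.62 = 1137.4 min.
This is linear first-order; T(t) = T_ss + (T₀ − T_ss) e^(−t/τ).
T(2690) = 13.500 + (19.300)·0.093947 = 15.313 °C.

15.3 °C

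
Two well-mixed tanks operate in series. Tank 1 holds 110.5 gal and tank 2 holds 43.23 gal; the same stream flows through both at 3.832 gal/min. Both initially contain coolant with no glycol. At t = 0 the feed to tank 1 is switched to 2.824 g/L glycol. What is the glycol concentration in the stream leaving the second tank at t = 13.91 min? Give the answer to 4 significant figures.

0.4893 g/L

Time constants: τᵢ = Vᵢ/Q for each well-mixed tank.
τ₁ = 110.5/3.832 = 28.8361 min; τ₂ = 43.23/3.832 = 11.2813 min.
Tank 1: C₁ = C_in(1 − e^(−t/τ₁)). Tank 2 (τ₁ ≠ τ₂): C₂ = C_in[1 − (τ₁ e^(−t/τ₁) − τ₂ e^(−t/τ₂))/(τ₁ − τ₂)].
At t = 13.91: e^(−t/τ₁) = 0.617312, e^(−t/τ₂) = 0.291413.
C₂ = 2.824·[1 − (28.8361·0.617312 − 11.2813·0.291413)/(17.5548)] = 2.824·0.173255 = 0.489272 g/L.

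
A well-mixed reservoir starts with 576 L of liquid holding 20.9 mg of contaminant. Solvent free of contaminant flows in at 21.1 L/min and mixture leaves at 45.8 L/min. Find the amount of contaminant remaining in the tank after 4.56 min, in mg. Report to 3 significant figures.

Total volume: dV/dt = Q_in − Q_out = -24.700 L/min, so V(t) = 576 − 24.700 t and V(4.56) = 463.37 L.
No contaminant enters, so dm/dt = −Q_out · (m/V).
Separate: dm/m = −Q_out dt/V(t) ⇒ ln(m/m₀) = −(Q_out/(Q_in−Q_out)) ln(V/V₀).
m = m₀ (V₀/V)^(Q_out/(Q_in−Q_out)) = 20.9 × (576/463.37)^(-1.8543) = 13.961 mg.

14.0 mg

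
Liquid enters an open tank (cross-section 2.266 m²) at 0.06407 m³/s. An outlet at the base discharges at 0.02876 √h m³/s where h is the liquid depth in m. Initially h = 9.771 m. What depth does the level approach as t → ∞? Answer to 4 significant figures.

Level balance: A dh/dt = 0.06407 − 0.02876 √h. Setting dh/dt = 0:
Q_in = 0.02876 √h_ss ⇒ √h_ss = 0.06407/0.02876 = 2.22775.
h_ss = 2.22775² = 4.96286 m. (Since h₀ = 9.771 m > h_ss, the level will fall toward this value.)

4.963 m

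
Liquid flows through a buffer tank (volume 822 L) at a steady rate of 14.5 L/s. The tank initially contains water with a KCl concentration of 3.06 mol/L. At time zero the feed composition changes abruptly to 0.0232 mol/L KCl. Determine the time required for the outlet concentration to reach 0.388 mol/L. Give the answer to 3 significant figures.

120 s

Species balance: V dC/dt = Q(C_in − C) ⇒ τ = V/Q = 56.690 s.
C(t) = C_in + (C₀ − C_in) e^(−t/τ). Set C = 0.388 and solve for t:
e^(−t/τ) = (C − C_in)/(C₀ − C_in) = (0.388 − 0.0232)/(3.06 − 0.0232) = 0.12013
t = −τ ln(…) = 56.690 × 2.1192 = 120.14 s.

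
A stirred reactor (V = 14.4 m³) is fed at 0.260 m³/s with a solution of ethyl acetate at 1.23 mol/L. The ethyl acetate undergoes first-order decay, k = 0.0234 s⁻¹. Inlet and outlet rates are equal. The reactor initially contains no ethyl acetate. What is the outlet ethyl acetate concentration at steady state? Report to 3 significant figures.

0.536 mol/L

Species balance: V dC/dt = Q C_in − Q C − k V C.
At steady state: 0 = Q C_in − (Q + kV) C_ss, so C_ss = Q C_in/(Q + kV).
C_ss = 0.260·1.23/(0.260 + 0.0234·14.4) = 0.31980/0.59696 = 0.53571 mol/L.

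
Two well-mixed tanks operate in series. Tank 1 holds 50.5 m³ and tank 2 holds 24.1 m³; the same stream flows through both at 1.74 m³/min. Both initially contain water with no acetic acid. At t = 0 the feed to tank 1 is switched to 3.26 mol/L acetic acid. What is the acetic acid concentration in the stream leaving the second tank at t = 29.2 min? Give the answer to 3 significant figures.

Time constants: τᵢ = Vᵢ/Q for each well-mixed tank.
τ₁ = 50.5/1.74 = 29.023 min; τ₂ = 24.1/1.74 = 13.851 min.
Tank 1: C₁ = C_in(1 − e^(−t/τ₁)). Tank 2 (τ₁ ≠ τ₂): C₂ = C_in[1 − (τ₁ e^(−t/τ₁) − τ₂ e^(−t/τ₂))/(τ₁ − τ₂)].
At t = 29.2: e^(−t/τ₁) = 0.36564, e^(−t/τ₂) = 0.12145.
C₂ = 3.26·[1 − (29.023·0.36564 − 13.851·0.12145)/(15.172)] = 3.26·0.41144 = 1.3413 mol/L.

1.34 mol/L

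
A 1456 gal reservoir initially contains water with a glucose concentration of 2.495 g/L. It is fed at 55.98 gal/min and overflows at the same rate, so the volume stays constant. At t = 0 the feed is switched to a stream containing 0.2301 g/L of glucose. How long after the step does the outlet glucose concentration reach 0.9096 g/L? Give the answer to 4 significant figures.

31.31 min

Species balance: V dC/dt = Q(C_in − C) ⇒ τ = V/Q = 26.0093 min.
C(t) = C_in + (C₀ − C_in) e^(−t/τ). Set C = 0.9096 and solve for t:
e^(−t/τ) = (C − C_in)/(C₀ − C_in) = (0.9096 − 0.2301)/(2.495 − 0.2301) = 0.300013
t = −τ ln(…) = 26.0093 × 1.20393 = 31.3133 min.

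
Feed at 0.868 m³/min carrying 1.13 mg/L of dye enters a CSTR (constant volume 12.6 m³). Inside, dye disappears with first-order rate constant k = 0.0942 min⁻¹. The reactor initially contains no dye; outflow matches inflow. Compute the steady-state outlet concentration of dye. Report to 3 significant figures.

0.477 mg/L

V dC/dt = Q(C_in − C) − k V C.
At steady state: 0 = Q C_in − (Q + kV) C_ss, so C_ss = Q C_in/(Q + kV).
C_ss = 0.868·1.13/(0.868 + 0.0942·12.6) = 0.98084/2.0549 = 0.47731 mg/L.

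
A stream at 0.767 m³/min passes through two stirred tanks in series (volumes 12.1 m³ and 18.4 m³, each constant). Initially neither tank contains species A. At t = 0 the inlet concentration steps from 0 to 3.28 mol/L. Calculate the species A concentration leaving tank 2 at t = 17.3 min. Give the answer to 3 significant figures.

Each tank obeys Vᵢ dCᵢ/dt = Q(Cᵢ₋₁ − Cᵢ), so τᵢ = Vᵢ/Q.
τ₁ = 12.1/0.767 = 15.776 min; τ₂ = 18.4/0.767 = 23.990 min.
Tank 1: C₁ = C_in(1 − e^(−t/τ₁)). Tank 2 (τ₁ ≠ τ₂): C₂ = C_in[1 − (τ₁ e^(−t/τ₁) − τ₂ e^(−t/τ₂))/(τ₁ − τ₂)].
At t = 17.3: e^(−t/τ₁) = 0.33400, e^(−t/τ₂) = 0.48619.
C₂ = 3.28·[1 − (15.776·0.33400 − 23.990·0.48619)/(-8.2138)] = 3.28·0.22149 = 0.72649 mol/L.

0.726 mol/L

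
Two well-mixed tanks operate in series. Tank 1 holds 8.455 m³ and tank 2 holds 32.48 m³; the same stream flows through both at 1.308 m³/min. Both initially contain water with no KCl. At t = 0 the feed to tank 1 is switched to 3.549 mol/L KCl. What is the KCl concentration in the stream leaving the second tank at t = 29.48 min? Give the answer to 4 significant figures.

2.098 mol/L

Time constants: τᵢ = Vᵢ/Q for each well-mixed tank.
τ₁ = 8.455/1.308 = 6.46407 min; τ₂ = 32.48/1.308 = 24.8318 min.
Tank 1: C₁ = C_in(1 − e^(−t/τ₁)). Tank 2 (τ₁ ≠ τ₂): C₂ = C_in[1 − (τ₁ e^(−t/τ₁) − τ₂ e^(−t/τ₂))/(τ₁ − τ₂)].
At t = 29.48: e^(−t/τ₁) = 0.0104558, e^(−t/τ₂) = 0.305078.
C₂ = 3.549·[1 − (6.46407·0.0104558 − 24.8318·0.305078)/(-18.3677)] = 3.549·0.591237 = 2.09830 mol/L.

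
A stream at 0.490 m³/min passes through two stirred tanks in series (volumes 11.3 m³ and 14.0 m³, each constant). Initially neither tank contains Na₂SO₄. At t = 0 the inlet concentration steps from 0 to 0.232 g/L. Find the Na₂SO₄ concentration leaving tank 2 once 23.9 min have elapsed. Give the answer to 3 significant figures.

Species balance on tank i: dCᵢ/dt = (Cᵢ₋₁ − Cᵢ)/τᵢ with τᵢ = Vᵢ/Q.
τ₁ = 11.3/0.490 = 23.061 min; τ₂ = 14.0/0.490 = 28.571 min.
Solving the cascade with C₁(0)=C₂(0)=0 gives C₂(t) = C_in[1 − (τ₁ e^(−t/τ₁) − τ₂ e^(−t/τ₂))/(τ₁ − τ₂)].
At t = 23.9: e^(−t/τ₁) = 0.35474, e^(−t/τ₂) = 0.43322.
C₂ = 0.232·[1 − (23.061·0.35474 − 28.571·0.43322)/(-5.5102)] = 0.232·0.23830 = 0.055286 g/L.

0.0553 g/L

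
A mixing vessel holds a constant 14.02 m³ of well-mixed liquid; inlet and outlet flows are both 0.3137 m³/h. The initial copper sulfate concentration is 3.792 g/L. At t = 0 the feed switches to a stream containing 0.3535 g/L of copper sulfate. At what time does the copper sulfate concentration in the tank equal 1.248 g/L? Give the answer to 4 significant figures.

60.18 h

Mass balance on the solute (V constant): V dC/dt = Q(C_in − C), so τ = V/Q = 44.6924 h.
C(t) = C_in + (C₀ − C_in) e^(−t/τ). Set C = 1.248 and solve for t:
e^(−t/τ) = (C − C_in)/(C₀ − C_in) = (1.248 − 0.3535)/(3.792 − 0.3535) = 0.260143
t = −τ ln(…) = 44.6924 × 1.34653 = 60.1794 h.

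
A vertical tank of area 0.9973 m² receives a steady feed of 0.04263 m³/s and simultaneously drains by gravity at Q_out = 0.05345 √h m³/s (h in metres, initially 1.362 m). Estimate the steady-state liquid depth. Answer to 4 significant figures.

0.6361 m

Level balance: A dh/dt = 0.04263 − 0.05345 √h. Setting dh/dt = 0:
Q_in = 0.05345 √h_ss ⇒ √h_ss = 0.04263/0.05345 = 0.797568.
h_ss = 0.797568² = 0.636114 m. (Since h₀ = 1.362 m > h_ss, the level will fall toward this value.)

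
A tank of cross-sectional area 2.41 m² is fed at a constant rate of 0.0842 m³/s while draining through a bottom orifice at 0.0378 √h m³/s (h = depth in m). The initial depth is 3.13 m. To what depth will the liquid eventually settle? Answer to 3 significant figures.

A dh/dt = Q_in − 0.0378 √h. Steady state requires inflow = outflow:
Q_in = 0.0378 √h_ss ⇒ √h_ss = 0.0842/0.0378 = 2.2275.
h_ss = 2.2275² = 4.9618 m. (Since h₀ = 3.13 m < h_ss, the level will rise toward this value.)

4.96 m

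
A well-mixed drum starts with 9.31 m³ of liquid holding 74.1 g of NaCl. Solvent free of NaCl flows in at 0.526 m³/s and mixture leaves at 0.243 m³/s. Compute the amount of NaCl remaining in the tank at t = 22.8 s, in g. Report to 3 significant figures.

Let m(t) be the amount of NaCl. Volume: V(t) = V₀ + (Q_in − Q_out) t = 9.31 + 0.28300 t; V(22.8) = 15.762 m³.
Species balance (pure solvent in): dm/dt = −Q_out · m/V(t).
Separate: dm/m = −Q_out dt/V(t) ⇒ ln(m/m₀) = −(Q_out/(Q_in−Q_out)) ln(V/V₀).
m = m₀ (V₀/V)^(Q_out/(Q_in−Q_out)) = 74.1 × (9.31/15.762)^(0.85866) = 47.148 g.

47.1 g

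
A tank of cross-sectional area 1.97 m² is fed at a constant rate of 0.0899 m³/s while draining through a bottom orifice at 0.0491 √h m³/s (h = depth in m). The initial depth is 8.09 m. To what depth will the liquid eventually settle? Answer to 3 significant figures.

Volume balance on the tank: A dh/dt = Q_in − 0.0491 √h. At steady state dh/dt = 0:
Q_in = 0.0491 √h_ss ⇒ √h_ss = 0.0899/0.0491 = 1.8310.
h_ss = 1.8310² = 3.3524 m. (Since h₀ = 8.09 m > h_ss, the level will fall toward this value.)

3.35 m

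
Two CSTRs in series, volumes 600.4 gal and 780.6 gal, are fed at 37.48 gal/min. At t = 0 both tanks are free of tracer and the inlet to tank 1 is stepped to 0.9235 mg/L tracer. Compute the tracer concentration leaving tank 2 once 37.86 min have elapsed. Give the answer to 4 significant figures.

Each tank obeys Vᵢ dCᵢ/dt = Q(Cᵢ₋₁ − Cᵢ), so τᵢ = Vᵢ/Q.
τ₁ = 600.4/37.48 = 16.0192 min; τ₂ = 780.6/37.48 = 20.8271 min.
Tank 1: C₁ = C_in(1 − e^(−t/τ₁)). Tank 2 (τ₁ ≠ τ₂): C₂ = C_in[1 − (τ₁ e^(−t/τ₁) − τ₂ e^(−t/τ₂))/(τ₁ − τ₂)].
At t = 37.86: e^(−t/τ₁) = 0.0940986, e^(−t/τ₂) = 0.162379.
C₂ = 0.9235·[1 − (16.0192·0.0940986 − 20.8271·0.162379)/(-4.80790)] = 0.9235·0.610121 = 0.563447 mg/L.

0.5634 mg/L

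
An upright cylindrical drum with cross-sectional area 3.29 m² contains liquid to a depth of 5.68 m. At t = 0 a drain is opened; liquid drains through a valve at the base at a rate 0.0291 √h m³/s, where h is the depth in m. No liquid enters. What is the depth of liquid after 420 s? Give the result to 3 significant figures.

0.276 m

A dh/dt = −Q_out = −0.0291 √h.
Separate and integrate: 2(√h − √h₀) = −(0.0291/A) t.
√h = √5.68 − 0.0291·420/(2·3.29) = 2.3833 − 1.8574 = 0.52583.
h = 0.52583² = 0.27650 m.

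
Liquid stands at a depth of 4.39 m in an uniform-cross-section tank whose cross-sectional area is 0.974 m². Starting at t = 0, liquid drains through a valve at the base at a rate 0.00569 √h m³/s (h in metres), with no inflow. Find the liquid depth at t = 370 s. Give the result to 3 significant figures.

A dh/dt = −Q_out = −0.00569 √h.
Separate and integrate: 2(√h − √h₀) = −(0.00569/A) t.
√h = √4.39 − 0.00569·370/(2·0.974) = 2.0952 − 1.0807 = 1.0145.
h = 1.0145² = 1.0292 m.

1.03 m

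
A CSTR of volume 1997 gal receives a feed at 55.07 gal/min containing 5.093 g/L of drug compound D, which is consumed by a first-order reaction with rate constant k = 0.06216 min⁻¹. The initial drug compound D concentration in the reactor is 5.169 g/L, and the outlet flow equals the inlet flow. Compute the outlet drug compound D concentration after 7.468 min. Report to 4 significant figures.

3.409 g/L

Accumulation = in − out − consumed: V dC/dt = Q C_in − Q C − k V C.
This is linear with rate a = Q/V + k = 0.0897364 min⁻¹.
C_ss = Q C_in/(Q + kV) = 1.56510 g/L; C(t) = C_ss + (C₀ − C_ss) e^(−a t).
C(7.468) = 1.56510 + (3.60390)·e^(−0.0897364·7.468) = 1.56510 + (3.60390)·0.511631 = 3.40897 g/L.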